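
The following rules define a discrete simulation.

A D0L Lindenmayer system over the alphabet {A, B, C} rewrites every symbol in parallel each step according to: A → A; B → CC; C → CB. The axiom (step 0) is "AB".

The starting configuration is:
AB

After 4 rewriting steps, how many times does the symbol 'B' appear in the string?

gen 0: AB
gen 1: ACC
gen 2: ACBCB
gen 3: ACBCCCBCC
gen 4: ACBCCCBCBCBCCCBCB

6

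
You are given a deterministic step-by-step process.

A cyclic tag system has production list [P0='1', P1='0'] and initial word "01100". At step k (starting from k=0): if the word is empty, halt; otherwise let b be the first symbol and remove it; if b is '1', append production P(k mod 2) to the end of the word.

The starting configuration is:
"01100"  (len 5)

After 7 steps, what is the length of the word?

1

[0] "01100"  (len 5)
[1] "1100"  (len 4)
[2] "1000"  (len 4)
[3] "0001"  (len 4)
[4] "001"  (len 3)
[5] "01"  (len 2)
[6] "1"  (len 1)
[7] "1"  (len 1)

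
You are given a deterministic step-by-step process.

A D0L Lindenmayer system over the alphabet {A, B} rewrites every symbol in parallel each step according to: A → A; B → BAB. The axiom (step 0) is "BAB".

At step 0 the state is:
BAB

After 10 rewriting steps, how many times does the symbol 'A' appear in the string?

2047

[0] BAB
[1] BABABAB
[2] BABABABABABABAB
[3] BABABABABABABABABABABABABABABAB
[4] BABABABABABABABABABABABABABABABABABABABABABABABABABABABABABABAB
[5] BABABABABABABABABABABABABABABABABABABABABABABABABABABABABA…ABABABABABABABABABABABABABABABABABABABABABABABABABABABABAB  (len 127)
[6] BABABABABABABABABABABABABABABABABABABABABABABABABABABABABA…ABABABABABABABABABABABABABABABABABABABABABABABABABABABABAB  (len 255)
[7] BABABABABABABABABABABABABABABABABABABABABABABABABABABABABA…ABABABABABABABABABABABABABABABABABABABABABABABABABABABABAB  (len 511)
[8] BABABABABABABABABABABABABABABABABABABABABABABABABABABABABA…ABABABABABABABABABABABABABABABABABABABABABABABABABABABABAB  (len 1023)
[9] BABABABABABABABABABABABABABABABABABABABABABABABABABABABABA…ABABABABABABABABABABABABABABABABABABABABABABABABABABABABAB  (len 2047)
[10] BABABABABABABABABABABABABABABABABABABABABABABABABABABABABA…ABABABABABABABABABABABABABABABABABABABABABABABABABABABABAB  (len 4095)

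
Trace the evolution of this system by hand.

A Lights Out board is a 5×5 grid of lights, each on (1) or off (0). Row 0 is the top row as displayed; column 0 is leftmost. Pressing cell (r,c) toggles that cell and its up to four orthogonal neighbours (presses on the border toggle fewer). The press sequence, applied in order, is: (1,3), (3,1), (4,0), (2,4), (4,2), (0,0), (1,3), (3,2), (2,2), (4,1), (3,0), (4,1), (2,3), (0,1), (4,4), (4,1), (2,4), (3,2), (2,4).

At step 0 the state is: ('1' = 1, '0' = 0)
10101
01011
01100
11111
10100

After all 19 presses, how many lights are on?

t=0: 10101
01011
01100
11111
10100
t=1: 10111
01100
01110
11111
10100
t=2: 10111
01100
00110
00011
11100
t=3: 10111
01100
00110
10011
00100
t=4: 10111
01101
00101
10010
00100
t=5: 10111
01101
00101
10110
01010
t=6: 01111
11101
00101
10110
01010
t=7: 01101
11010
00111
10110
01010
t=8: 01101
11010
00011
11000
01110
t=9: 01101
11110
01101
11100
01110
t=10: 01101
11110
01101
10100
10010
t=11: 01101
11110
11101
01100
00010
t=12: 01101
11110
11101
00100
11110
t=13: 01101
11100
11010
00110
11110
t=14: 10001
10100
11010
00110
11110
t=15: 10001
10100
11010
00111
11101
t=16: 10001
10100
11010
01111
00001
t=17: 10001
10101
11001
01110
00001
t=18: 10001
10101
11101
00000
00101
t=19: 10001
10100
11110
00001
00101

11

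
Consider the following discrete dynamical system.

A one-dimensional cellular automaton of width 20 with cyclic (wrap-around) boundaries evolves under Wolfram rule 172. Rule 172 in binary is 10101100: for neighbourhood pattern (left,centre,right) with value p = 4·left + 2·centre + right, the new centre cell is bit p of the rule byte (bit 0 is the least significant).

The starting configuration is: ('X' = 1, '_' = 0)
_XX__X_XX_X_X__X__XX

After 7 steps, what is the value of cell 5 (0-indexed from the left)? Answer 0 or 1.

k=0  _XX__X_XX_X_X__X__XX
k=1  XX___XXX_XXXX__X__X_
k=2  X____XX_XXXX___X__XX
k=3  _____X_XXXX____X__XX
k=4  _____XXXXX_____X__X_
k=5  _____XXXX______X__X_
k=6  _____XXX_______X__X_
k=7  _____XX________X__X_

1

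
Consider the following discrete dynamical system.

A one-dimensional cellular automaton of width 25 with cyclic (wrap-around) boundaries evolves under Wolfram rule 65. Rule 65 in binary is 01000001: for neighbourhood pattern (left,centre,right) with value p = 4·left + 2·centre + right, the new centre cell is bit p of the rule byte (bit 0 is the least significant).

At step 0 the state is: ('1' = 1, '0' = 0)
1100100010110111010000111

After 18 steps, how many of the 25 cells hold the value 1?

[0] 1100100010110111010000111
[1] 0100001000010001000110000
[2] 0001100011000100010010111
[3] 0100101001010001000000001
[4] 0000000000000100011111100
[5] 1111111111110001000000101
[6] 0000000000010100011110000
[7] 1111111111000001000010111
[8] 0000000001011100011000000
[9] 1111111100000101001011111
[10] 0000000101110000000000000
[11] 1111110000010111111111111
[12] 0000010111000000000000000
[13] 1111000001011111111111111
[14] 0001011100000000000000000
[15] 1100000101111111111111111
[16] 0101110000000000000000000
[17] 0000010111111111111111111
[18] 0111000000000000000000001

4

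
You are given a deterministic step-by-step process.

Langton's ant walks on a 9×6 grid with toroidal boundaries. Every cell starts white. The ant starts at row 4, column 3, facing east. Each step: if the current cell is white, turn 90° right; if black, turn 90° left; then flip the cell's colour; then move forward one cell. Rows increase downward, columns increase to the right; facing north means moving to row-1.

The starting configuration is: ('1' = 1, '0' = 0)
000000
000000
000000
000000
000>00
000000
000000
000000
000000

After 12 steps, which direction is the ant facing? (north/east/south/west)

[0] 000000
000000
000000
000000
000>00
000000
000000
000000
000000
[1] 000000
000000
000000
000000
000100
000v00
000000
000000
000000
[2] 000000
000000
000000
000000
000100
00<100
000000
000000
000000
[3] 000000
000000
000000
000000
00^100
001100
000000
000000
000000
[4] 000000
000000
000000
000000
001>00
001100
000000
000000
000000
[5] 000000
000000
000000
000^00
001000
001100
000000
000000
000000
[6] 000000
000000
000000
0001>0
001000
001100
000000
000000
000000
[7] 000000
000000
000000
000110
0010v0
001100
000000
000000
000000
[8] 000000
000000
000000
000110
001<10
001100
000000
000000
000000
[9] 000000
000000
000000
000^10
001110
001100
000000
000000
000000
[10] 000000
000000
000000
00<010
001110
001100
000000
000000
000000
[11] 000000
000000
00^000
001010
001110
001100
000000
000000
000000
[12] 000000
000000
001>00
001010
001110
001100
000000
000000
000000

east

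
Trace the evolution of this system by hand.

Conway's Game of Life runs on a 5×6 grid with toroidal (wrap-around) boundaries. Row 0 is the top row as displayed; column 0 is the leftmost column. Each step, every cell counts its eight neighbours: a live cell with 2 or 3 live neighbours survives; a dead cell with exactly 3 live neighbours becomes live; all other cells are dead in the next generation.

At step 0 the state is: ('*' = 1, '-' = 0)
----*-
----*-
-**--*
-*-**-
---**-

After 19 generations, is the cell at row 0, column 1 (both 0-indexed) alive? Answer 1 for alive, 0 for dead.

1

gen 0: ----*-
----*-
-**--*
-*-**-
---**-
gen 1: ----**
---***
***--*
**---*
--*--*
gen 2: *-----
-***--
--**--
----*-
-*----
gen 3: *-----
-*-*--
-*--*-
--**--
------
gen 4: ------
***---
-*--*-
--**--
------
gen 5: -*----
***---
*-----
--**--
------
gen 6: ***---
*-*---
*--*--
------
--*---
gen 7: *-**--
*-**-*
-*----
------
--*---
gen 8: *---**
*--***
***---
------
-***--
gen 9: ------
--**--
*****-
*--*--
******
gen 10: *----*
----*-
*---**
------
******
gen 11: --*---
----*-
----**
--*---
-****-
gen 12: -**-*-
---***
---***
-**--*
-*----
gen 13: ***-**
*-----
------
-***-*
---*--
gen 14: ******
*-----
***---
--***-
------
gen 15: ******
----*-
*-*--*
--**--
*-----
gen 16: *****-
------
-**-**
*-**-*
*-----
gen 17: ****-*
------
-**-**
--**--
------
gen 18: ***---
------
-**-*-
-****-
*---*-
gen 19: **---*
*--*--
-*--*-
*---*-
*---*-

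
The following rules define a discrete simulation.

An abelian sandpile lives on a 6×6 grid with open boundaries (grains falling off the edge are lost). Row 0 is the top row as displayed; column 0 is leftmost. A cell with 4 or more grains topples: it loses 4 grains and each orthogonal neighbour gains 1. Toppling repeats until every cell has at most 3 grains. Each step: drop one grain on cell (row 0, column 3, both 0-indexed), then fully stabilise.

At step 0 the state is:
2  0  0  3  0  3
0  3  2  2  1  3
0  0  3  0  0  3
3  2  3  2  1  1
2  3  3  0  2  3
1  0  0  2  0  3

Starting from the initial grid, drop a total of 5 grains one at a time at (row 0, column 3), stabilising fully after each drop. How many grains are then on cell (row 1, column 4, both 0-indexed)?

[0] 2  0  0  3  0  3
0  3  2  2  1  3
0  0  3  0  0  3
3  2  3  2  1  1
2  3  3  0  2  3
1  0  0  2  0  3
[1] 2  0  1  0  1  3
0  3  2  3  1  3
0  0  3  0  0  3
3  2  3  2  1  1
2  3  3  0  2  3
1  0  0  2  0  3
[2] 2  0  1  1  1  3
0  3  2  3  1  3
0  0  3  0  0  3
3  2  3  2  1  1
2  3  3  0  2  3
1  0  0  2  0  3
[3] 2  0  1  2  1  3
0  3  2  3  1  3
0  0  3  0  0  3
3  2  3  2  1  1
2  3  3  0  2  3
1  0  0  2  0  3
[4] 2  0  1  3  1  3
0  3  2  3  1  3
0  0  3  0  0  3
3  2  3  2  1  1
2  3  3  0  2  3
1  0  0  2  0  3
[5] 2  0  2  1  2  3
0  3  3  0  2  3
0  0  3  1  0  3
3  2  3  2  1  1
2  3  3  0  2  3
1  0  0  2  0  3

2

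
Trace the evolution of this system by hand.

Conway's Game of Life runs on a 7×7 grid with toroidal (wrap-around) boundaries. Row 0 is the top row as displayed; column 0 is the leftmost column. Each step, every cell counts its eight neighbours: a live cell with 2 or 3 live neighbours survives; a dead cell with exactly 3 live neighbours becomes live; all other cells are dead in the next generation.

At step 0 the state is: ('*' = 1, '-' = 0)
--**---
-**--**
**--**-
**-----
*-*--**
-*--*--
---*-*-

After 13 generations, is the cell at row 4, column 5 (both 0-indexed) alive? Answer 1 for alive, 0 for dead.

gen 0: --**---
-**--**
**--**-
**-----
*-*--**
-*--*--
---*-*-
gen 1: -*-*-**
-----**
----**-
--*-*--
--*--**
*****--
---*---
gen 2: *-*--**
*------
---**-*
----*-*
*----**
**--***
-----**
gen 3: **---*-
**-**--
*--**-*
---**--
-*-----
-*--*--
-------
gen 4: ***-*-*
---*---
**----*
*-****-
--***--
-------
**-----
gen 5: --**--*
---*-*-
**---**
*----*-
-**--*-
-***---
--*---*
gen 6: --*****
-*-*-*-
**---*-
--*-**-
*--**-*
*--*---
*------
gen 7: ****-**
-*-*---
**-*-*-
--*----
***---*
**-**--
***--*-
gen 8: ---*-*-
---*-*-
**-**--
---*---
------*
---***-
-----*-
gen 9: -----**
---*-**
---*---
*-***--
---*-*-
----***
---*-**
gen 10: *------
-----**
-----**
--*----
--*----
---*---
*------
gen 11: *------
*----*-
-----**
-------
--**---
-------
-------
gen 12: ------*
*----*-
-----**
-------
-------
-------
-------
gen 13: ------*
*----*-
-----**
-------
-------
-------
-------

0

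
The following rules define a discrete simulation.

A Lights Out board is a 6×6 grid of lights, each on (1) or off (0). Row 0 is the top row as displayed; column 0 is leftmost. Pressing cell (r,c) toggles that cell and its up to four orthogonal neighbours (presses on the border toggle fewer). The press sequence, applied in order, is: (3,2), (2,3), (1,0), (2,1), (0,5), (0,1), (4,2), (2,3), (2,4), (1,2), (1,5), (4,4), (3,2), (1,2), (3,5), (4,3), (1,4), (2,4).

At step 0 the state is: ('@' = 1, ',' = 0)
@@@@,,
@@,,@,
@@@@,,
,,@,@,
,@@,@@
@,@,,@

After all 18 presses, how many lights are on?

20

t=0: @@@@,,
@@,,@,
@@@@,,
,,@,@,
,@@,@@
@,@,,@
t=1: @@@@,,
@@,,@,
@@,@,,
,@,@@,
,@,,@@
@,@,,@
t=2: @@@@,,
@@,@@,
@@@,@,
,@,,@,
,@,,@@
@,@,,@
t=3: ,@@@,,
,,,@@,
,@@,@,
,@,,@,
,@,,@@
@,@,,@
t=4: ,@@@,,
,@,@@,
@,,,@,
,,,,@,
,@,,@@
@,@,,@
t=5: ,@@@@@
,@,@@@
@,,,@,
,,,,@,
,@,,@@
@,@,,@
t=6: @,,@@@
,,,@@@
@,,,@,
,,,,@,
,@,,@@
@,@,,@
t=7: @,,@@@
,,,@@@
@,,,@,
,,@,@,
,,@@@@
@,,,,@
t=8: @,,@@@
,,,,@@
@,@@,,
,,@@@,
,,@@@@
@,,,,@
t=9: @,,@@@
,,,,,@
@,@,@@
,,@@,,
,,@@@@
@,,,,@
t=10: @,@@@@
,@@@,@
@,,,@@
,,@@,,
,,@@@@
@,,,,@
t=11: @,@@@,
,@@@@,
@,,,@,
,,@@,,
,,@@@@
@,,,,@
t=12: @,@@@,
,@@@@,
@,,,@,
,,@@@,
,,@,,,
@,,,@@
t=13: @,@@@,
,@@@@,
@,@,@,
,@,,@,
,,,,,,
@,,,@@
t=14: @,,@@,
,,,,@,
@,,,@,
,@,,@,
,,,,,,
@,,,@@
t=15: @,,@@,
,,,,@,
@,,,@@
,@,,,@
,,,,,@
@,,,@@
t=16: @,,@@,
,,,,@,
@,,,@@
,@,@,@
,,@@@@
@,,@@@
t=17: @,,@,,
,,,@,@
@,,,,@
,@,@,@
,,@@@@
@,,@@@
t=18: @,,@,,
,,,@@@
@,,@@,
,@,@@@
,,@@@@
@,,@@@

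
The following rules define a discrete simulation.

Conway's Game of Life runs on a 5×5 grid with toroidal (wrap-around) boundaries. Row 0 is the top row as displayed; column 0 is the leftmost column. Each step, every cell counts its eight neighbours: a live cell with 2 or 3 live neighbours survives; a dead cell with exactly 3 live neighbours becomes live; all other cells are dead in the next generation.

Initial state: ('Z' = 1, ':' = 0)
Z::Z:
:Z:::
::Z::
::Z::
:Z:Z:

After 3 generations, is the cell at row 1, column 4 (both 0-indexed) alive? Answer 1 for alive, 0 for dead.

1

gen 0: Z::Z:
:Z:::
::Z::
::Z::
:Z:Z:
gen 1: ZZ::Z
:ZZ::
:ZZ::
:ZZZ:
:Z:ZZ
gen 2: ::::Z
:::Z:
Z::::
::::Z
:::::
gen 3: :::::
::::Z
::::Z
:::::
:::::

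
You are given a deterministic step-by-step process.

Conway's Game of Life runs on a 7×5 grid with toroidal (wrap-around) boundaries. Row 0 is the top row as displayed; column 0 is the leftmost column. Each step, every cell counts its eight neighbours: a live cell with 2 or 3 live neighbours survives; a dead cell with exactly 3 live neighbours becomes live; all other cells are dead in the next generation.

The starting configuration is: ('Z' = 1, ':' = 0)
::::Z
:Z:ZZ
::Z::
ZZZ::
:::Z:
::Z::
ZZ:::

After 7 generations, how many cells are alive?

14

k=0  ::::Z
:Z:ZZ
::Z::
ZZZ::
:::Z:
::Z::
ZZ:::
k=1  :ZZZZ
Z:ZZZ
::::Z
:ZZZ:
:::Z:
:ZZ::
ZZ:::
k=2  :::::
:::::
:::::
::ZZZ
:::Z:
ZZZ::
::::Z
k=3  :::::
:::::
:::Z:
::ZZZ
Z::::
ZZZZZ
ZZ:::
k=4  :::::
:::::
::ZZZ
::ZZZ
:::::
::ZZ:
:::Z:
k=5  :::::
:::Z:
::Z:Z
::Z:Z
::::Z
::ZZ:
::ZZ:
k=6  ::ZZ:
:::Z:
::Z:Z
Z:::Z
::Z:Z
::Z:Z
::ZZ:
k=7  ::::Z
::::Z
Z:::Z
ZZ::Z
:Z::Z
:ZZ:Z
:Z::Z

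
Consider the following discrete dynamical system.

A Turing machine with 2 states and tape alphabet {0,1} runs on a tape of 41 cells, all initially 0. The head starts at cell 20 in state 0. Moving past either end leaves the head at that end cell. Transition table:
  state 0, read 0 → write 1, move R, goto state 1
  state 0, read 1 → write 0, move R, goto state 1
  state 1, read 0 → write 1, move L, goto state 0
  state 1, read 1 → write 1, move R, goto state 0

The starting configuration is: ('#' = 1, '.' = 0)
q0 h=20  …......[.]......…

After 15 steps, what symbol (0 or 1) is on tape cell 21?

k=0  q0 h=20  …......[.]......…
k=1  q1 h=21  ….....#[.]......…
k=2  q0 h=20  …......[#]#.....…
k=3  q1 h=21  …......[#]......…
k=4  q0 h=22  ….....#[.]......…
k=5  q1 h=23  …....##[.]......…
k=6  q0 h=22  ….....#[#]#.....…
k=7  q1 h=23  …....#.[#]......…
k=8  q0 h=24  …...#.#[.]......…
k=9  q1 h=25  …..#.##[.]......…
k=10  q0 h=24  …...#.#[#]#.....…
k=11  q1 h=25  …..#.#.[#]......…
k=12  q0 h=26  ….#.#.#[.]......…
k=13  q1 h=27  …#.#.##[.]......…
k=14  q0 h=26  ….#.#.#[#]#.....…
k=15  q1 h=27  …#.#.#.[#]......…

1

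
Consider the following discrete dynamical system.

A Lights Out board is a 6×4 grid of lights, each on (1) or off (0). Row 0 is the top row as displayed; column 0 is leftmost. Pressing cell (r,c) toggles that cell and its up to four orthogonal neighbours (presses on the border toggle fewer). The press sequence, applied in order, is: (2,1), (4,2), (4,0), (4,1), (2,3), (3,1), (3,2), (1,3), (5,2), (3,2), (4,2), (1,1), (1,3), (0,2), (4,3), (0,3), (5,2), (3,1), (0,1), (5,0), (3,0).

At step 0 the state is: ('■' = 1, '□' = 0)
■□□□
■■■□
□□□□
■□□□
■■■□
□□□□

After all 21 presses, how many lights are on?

gen 0: ■□□□
■■■□
□□□□
■□□□
■■■□
□□□□
gen 1: ■□□□
■□■□
■■■□
■■□□
■■■□
□□□□
gen 2: ■□□□
■□■□
■■■□
■■■□
■□□■
□□■□
gen 3: ■□□□
■□■□
■■■□
□■■□
□■□■
■□■□
gen 4: ■□□□
■□■□
■■■□
□□■□
■□■■
■■■□
gen 5: ■□□□
■□■■
■■□■
□□■■
■□■■
■■■□
gen 6: ■□□□
■□■■
■□□■
■■□■
■■■■
■■■□
gen 7: ■□□□
■□■■
■□■■
■□■□
■■□■
■■■□
gen 8: ■□□■
■□□□
■□■□
■□■□
■■□■
■■■□
gen 9: ■□□■
■□□□
■□■□
■□■□
■■■■
■□□■
gen 10: ■□□■
■□□□
■□□□
■■□■
■■□■
■□□■
gen 11: ■□□■
■□□□
■□□□
■■■■
■□■□
■□■■
gen 12: ■■□■
□■■□
■■□□
■■■■
■□■□
■□■■
gen 13: ■■□□
□■□■
■■□■
■■■■
■□■□
■□■■
gen 14: ■□■■
□■■■
■■□■
■■■■
■□■□
■□■■
gen 15: ■□■■
□■■■
■■□■
■■■□
■□□■
■□■□
gen 16: ■□□□
□■■□
■■□■
■■■□
■□□■
■□■□
gen 17: ■□□□
□■■□
■■□■
■■■□
■□■■
■■□■
gen 18: ■□□□
□■■□
■□□■
□□□□
■■■■
■■□■
gen 19: □■■□
□□■□
■□□■
□□□□
■■■■
■■□■
gen 20: □■■□
□□■□
■□□■
□□□□
□■■■
□□□■
gen 21: □■■□
□□■□
□□□■
■■□□
■■■■
□□□■

11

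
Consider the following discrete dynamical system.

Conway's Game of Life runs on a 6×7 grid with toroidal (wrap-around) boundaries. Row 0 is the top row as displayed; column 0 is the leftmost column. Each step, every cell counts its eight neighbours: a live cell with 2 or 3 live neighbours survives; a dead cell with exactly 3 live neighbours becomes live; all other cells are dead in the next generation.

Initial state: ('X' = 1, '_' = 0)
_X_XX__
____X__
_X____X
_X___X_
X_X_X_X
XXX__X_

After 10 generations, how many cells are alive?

18

[0] _X_XX__
____X__
_X____X
_X___X_
X_X_X_X
XXX__X_
[1] XX_XXX_
X_XXXX_
X____X_
_XX__X_
__XXX__
_____X_
[2] XX_____
X_X____
X____X_
_XX__XX
_XXXXX_
_X___XX
[3] __X____
X______
X_X__X_
_______
___X___
___X_XX
[4] ______X
______X
_X____X
_______
____X__
__XXX__
[5] ___X_X_
_____XX
X______
_______
____X__
___XXX_
[6] ___X___
____XXX
______X
_______
___XXX_
___X_X_
[7] ___X__X
____XXX
______X
____XX_
___X_X_
__XX_X_
[8] __XX__X
X___X_X
______X
____XXX
__XX_XX
__XX_XX
[9] _XX____
X__X__X
____X__
X__XX__
X_X____
XX_____
[10] __X___X
XXXX___
X___XXX
_X_XX__
X_XX__X
X______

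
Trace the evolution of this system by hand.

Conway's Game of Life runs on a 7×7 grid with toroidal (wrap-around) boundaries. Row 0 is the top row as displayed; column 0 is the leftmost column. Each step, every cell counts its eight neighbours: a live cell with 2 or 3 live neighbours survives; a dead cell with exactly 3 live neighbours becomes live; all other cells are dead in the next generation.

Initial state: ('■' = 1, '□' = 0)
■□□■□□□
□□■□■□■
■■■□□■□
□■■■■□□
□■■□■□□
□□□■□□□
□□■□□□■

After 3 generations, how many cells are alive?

t=0: ■□□■□□□
□□■□■□■
■■■□□■□
□■■■■□□
□■■□■□□
□□□■□□□
□□■□□□■
t=1: ■■■■□■■
□□■□■■■
■□□□□■■
□□□□■■□
□■□□■□□
□■□■□□□
□□■■□□□
t=2: ■□□□□□□
□□■□□□□
■□□■□□□
■□□□■□□
□□■■■■□
□■□■■□□
□□□□□□■
t=3: □□□□□□□
□■□□□□□
□■□■□□□
□■■□□■■
□■■□□■□
□□□□□□□
■□□□□□□

11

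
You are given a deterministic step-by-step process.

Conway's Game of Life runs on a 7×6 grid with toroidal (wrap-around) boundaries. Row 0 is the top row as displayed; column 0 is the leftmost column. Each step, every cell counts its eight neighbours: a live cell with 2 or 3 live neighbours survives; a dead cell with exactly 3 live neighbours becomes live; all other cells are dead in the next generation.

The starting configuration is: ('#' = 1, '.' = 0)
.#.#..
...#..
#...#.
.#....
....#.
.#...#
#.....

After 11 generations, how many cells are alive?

[0] .#.#..
...#..
#...#.
.#....
....#.
.#...#
#.....
[1] ..#...
..###.
......
.....#
#.....
#....#
###...
[2] ......
..##..
...##.
......
#.....
.....#
#.#..#
[3] .###..
..###.
..###.
......
......
.#...#
#....#
[4] ##...#
......
..#.#.
...#..
......
.....#
....##
[5] #...##
##...#
...#..
...#..
......
....##
....#.
[6] .#..#.
.#....
#.#.#.
......
....#.
....##
#..#..
[7] ###...
####.#
.#....
...#.#
....##
...###
#..#..
[8] ....#.
...#.#
.#.#.#
#....#
#.....
#..#..
#..#..
[9] ...###
#.##.#
..#..#
.#..##
##....
##...#
...###
[10] ......
###...
..#...
.##.##
..#.#.
.##...
..##..
[11] ...#..
.##...
.....#
.##.##
#...##
.#....
.###..

15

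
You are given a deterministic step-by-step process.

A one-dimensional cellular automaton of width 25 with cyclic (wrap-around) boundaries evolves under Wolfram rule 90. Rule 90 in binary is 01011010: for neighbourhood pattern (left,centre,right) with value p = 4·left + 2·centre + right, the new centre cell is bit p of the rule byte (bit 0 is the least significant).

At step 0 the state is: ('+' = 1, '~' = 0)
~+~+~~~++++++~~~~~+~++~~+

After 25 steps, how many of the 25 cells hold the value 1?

10

0) ~+~+~~~++++++~~~~~+~++~~+
1) ~~~~+~++~~~~++~~~+~~++++~
2) ~~~+~~+++~~++++~+~+++~~++
3) +~+~+++~++++~~+~~~+~+++++
4) +~~~+~+~+~~+++~+~+~~+~~~~
5) ~+~+~~~~~+++~+~~~~++~+~~+
6) ~~~~+~~~++~+~~+~~+++~~++~
7) ~~~+~+~+++~~++~+++~++++++
8) +~+~~~~+~+++++~+~+~+~~~~+
9) +~~+~~+~~+~~~+~~~~~~+~~++
10) +++~++~++~+~+~+~~~~+~+++~
11) +~+~++~++~~~~~~+~~+~~+~+~
12) ~~~~++~+++~~~~+~++~++~~~~
13) ~~~+++~+~++~~+~~++~+++~~~
14) ~~++~+~~~++++~++++~+~++~~
15) ~+++~~+~++~~+~+~~+~~~+++~
16) ++~+++~~++++~~~++~+~++~++
17) ~+~+~++++~~++~+++~~~++~+~
18) +~~~~+~~+++++~+~++~+++~~+
19) ++~~+~+++~~~+~~~++~+~++++
20) ~+++~~+~++~+~+~+++~~~+~~~
21) ++~+++~~++~~~~~+~++~+~+~~
22) ++~+~++++++~~~+~~++~~~~++
23) ~+~~~+~~~~++~+~+++++~~++~
24) +~+~+~+~~+++~~~+~~~++++++
25) +~~~~~~+++~++~+~+~++~~~~~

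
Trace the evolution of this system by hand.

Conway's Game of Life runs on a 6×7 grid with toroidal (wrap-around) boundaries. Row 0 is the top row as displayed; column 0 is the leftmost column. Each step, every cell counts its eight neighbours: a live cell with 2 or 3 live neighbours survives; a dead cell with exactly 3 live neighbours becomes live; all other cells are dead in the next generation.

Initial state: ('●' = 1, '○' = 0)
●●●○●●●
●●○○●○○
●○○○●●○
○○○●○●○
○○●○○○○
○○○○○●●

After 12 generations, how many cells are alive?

0) ●●●○●●●
●●○○●○○
●○○○●●○
○○○●○●○
○○●○○○○
○○○○○●●
1) ○○●●●○○
○○●○○○○
●●○●○●○
○○○●○●●
○○○○●●●
○○●●●○○
2) ○●○○●○○
○○○○○○○
●●○●○●○
○○●●○○○
○○●○○○●
○○●○○○○
3) ○○○○○○○
●●●○●○○
○●○●●○○
●○○●●○●
○●●○○○○
○●●●○○○
4) ●○○○○○○
●●●○●○○
○○○○○○●
●○○○●●○
○○○○●○○
○●○●○○○
5) ●○○●○○○
●●○○○○●
○○○●●○●
○○○○●●●
○○○●●●○
○○○○○○○
6) ●●○○○○●
○●●●●●●
○○○●●○○
○○○○○○●
○○○●○○●
○○○●○○○
7) ○●○○○○●
○●○○○○●
●○○○○○●
○○○●●●○
○○○○○○○
○○●○○○●
8) ○●●○○●●
○●○○○●●
●○○○●○●
○○○○●●●
○○○●●●○
●○○○○○○
9) ○●●○○●○
○●●○●○○
○○○○●○○
●○○○○○○
○○○●○○○
●●●●○○○
10) ○○○○●○○
○●●○●●○
○●○●○○○
○○○○○○○
●○○●○○○
●○○●●○○
11) ○●●○○○○
○●●○●●○
○●○●●○○
○○●○○○○
○○○●●○○
○○○●●○○
12) ○●○○○●○
●○○○●●○
○●○○●●○
○○●○○○○
○○●○●○○
○○○○●○○

12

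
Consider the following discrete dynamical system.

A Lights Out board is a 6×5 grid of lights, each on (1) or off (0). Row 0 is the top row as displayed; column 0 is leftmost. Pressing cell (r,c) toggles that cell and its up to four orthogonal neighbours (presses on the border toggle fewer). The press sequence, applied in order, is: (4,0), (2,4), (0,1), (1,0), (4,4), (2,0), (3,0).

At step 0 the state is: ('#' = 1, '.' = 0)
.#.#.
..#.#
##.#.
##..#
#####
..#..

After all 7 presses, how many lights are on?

10

0) .#.#.
..#.#
##.#.
##..#
#####
..#..
1) .#.#.
..#.#
##.#.
.#..#
..###
#.#..
2) .#.#.
..#..
##..#
.#...
..###
#.#..
3) #.##.
.##..
##..#
.#...
..###
#.#..
4) ..##.
#.#..
.#..#
.#...
..###
#.#..
5) ..##.
#.#..
.#..#
.#..#
..#..
#.#.#
6) ..##.
..#..
#...#
##..#
..#..
#.#.#
7) ..##.
..#..
....#
....#
#.#..
#.#.#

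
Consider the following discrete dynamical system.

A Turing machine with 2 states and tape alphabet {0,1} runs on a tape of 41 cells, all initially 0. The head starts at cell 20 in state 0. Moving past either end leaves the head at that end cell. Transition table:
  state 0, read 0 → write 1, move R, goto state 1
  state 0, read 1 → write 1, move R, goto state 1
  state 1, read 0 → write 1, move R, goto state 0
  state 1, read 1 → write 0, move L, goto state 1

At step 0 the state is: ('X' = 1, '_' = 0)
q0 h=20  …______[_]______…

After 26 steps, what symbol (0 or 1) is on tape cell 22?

1

k=0  q0 h=20  …______[_]______…
k=1  q1 h=21  …_____X[_]______…
k=2  q0 h=22  …____XX[_]______…
k=3  q1 h=23  …___XXX[_]______…
k=4  q0 h=24  …__XXXX[_]______…
k=5  q1 h=25  …_XXXXX[_]______…
k=6  q0 h=26  …XXXXXX[_]______…
k=7  q1 h=27  …XXXXXX[_]______…
k=8  q0 h=28  …XXXXXX[_]______…
k=9  q1 h=29  …XXXXXX[_]______…
k=10  q0 h=30  …XXXXXX[_]______…
k=11  q1 h=31  …XXXXXX[_]______…
k=12  q0 h=32  …XXXXXX[_]______…
k=13  q1 h=33  …XXXXXX[_]______…
k=14  q0 h=34  …XXXXXX[_]______|
k=15  q1 h=35  …XXXXXX[_]_____|
k=16  q0 h=36  …XXXXXX[_]____|
k=17  q1 h=37  …XXXXXX[_]___|
k=18  q0 h=38  …XXXXXX[_]__|
k=19  q1 h=39  …XXXXXX[_]_|
k=20  q0 h=40  …XXXXXX[_]|
k=21  q1 h=40  …XXXXXX[X]|
k=22  q1 h=39  …XXXXXX[X]_|
k=23  q1 h=38  …XXXXXX[X]__|
k=24  q1 h=37  …XXXXXX[X]___|
k=25  q1 h=36  …XXXXXX[X]____|
k=26  q1 h=35  …XXXXXX[X]_____|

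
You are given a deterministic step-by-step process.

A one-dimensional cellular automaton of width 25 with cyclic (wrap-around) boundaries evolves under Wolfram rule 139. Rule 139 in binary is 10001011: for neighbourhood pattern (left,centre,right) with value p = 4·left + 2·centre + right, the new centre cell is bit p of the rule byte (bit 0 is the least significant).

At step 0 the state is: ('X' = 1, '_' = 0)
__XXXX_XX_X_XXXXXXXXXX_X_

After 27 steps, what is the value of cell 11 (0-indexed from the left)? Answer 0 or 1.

gen 0: __XXXX_XX_X_XXXXXXXXXX_X_
gen 1: XXXXX__X____XXXXXXXXX____
gen 2: XXXX__X__XXXXXXXXXXX__XXX
gen 3: XXX__X__XXXXXXXXXXX__XXXX
gen 4: XX__X__XXXXXXXXXXX__XXXXX
gen 5: X__X__XXXXXXXXXXX__XXXXXX
gen 6: __X__XXXXXXXXXXX__XXXXXXX
gen 7: _X__XXXXXXXXXXX__XXXXXXX_
gen 8: X__XXXXXXXXXXX__XXXXXXX__
gen 9: __XXXXXXXXXXX__XXXXXXX__X
gen 10: _XXXXXXXXXXX__XXXXXXX__X_
gen 11: XXXXXXXXXXX__XXXXXXX__X__
gen 12: XXXXXXXXXX__XXXXXXX__X__X
gen 13: XXXXXXXXX__XXXXXXX__X__XX
gen 14: XXXXXXXX__XXXXXXX__X__XXX
gen 15: XXXXXXX__XXXXXXX__X__XXXX
gen 16: XXXXXX__XXXXXXX__X__XXXXX
gen 17: XXXXX__XXXXXXX__X__XXXXXX
gen 18: XXXX__XXXXXXX__X__XXXXXXX
gen 19: XXX__XXXXXXX__X__XXXXXXXX
gen 20: XX__XXXXXXX__X__XXXXXXXXX
gen 21: X__XXXXXXX__X__XXXXXXXXXX
gen 22: __XXXXXXX__X__XXXXXXXXXXX
gen 23: _XXXXXXX__X__XXXXXXXXXXX_
gen 24: XXXXXXX__X__XXXXXXXXXXX__
gen 25: XXXXXX__X__XXXXXXXXXXX__X
gen 26: XXXXX__X__XXXXXXXXXXX__XX
gen 27: XXXX__X__XXXXXXXXXXX__XXX

1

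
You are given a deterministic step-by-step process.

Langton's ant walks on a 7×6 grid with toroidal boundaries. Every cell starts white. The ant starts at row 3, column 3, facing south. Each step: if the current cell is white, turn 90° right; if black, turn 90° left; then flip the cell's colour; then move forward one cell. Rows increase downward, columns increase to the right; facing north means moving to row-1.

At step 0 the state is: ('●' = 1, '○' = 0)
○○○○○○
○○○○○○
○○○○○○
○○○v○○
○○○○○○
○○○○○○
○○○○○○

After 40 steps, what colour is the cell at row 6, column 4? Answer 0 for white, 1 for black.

1

k=0  ○○○○○○
○○○○○○
○○○○○○
○○○v○○
○○○○○○
○○○○○○
○○○○○○
k=1  ○○○○○○
○○○○○○
○○○○○○
○○<●○○
○○○○○○
○○○○○○
○○○○○○
k=2  ○○○○○○
○○○○○○
○○^○○○
○○●●○○
○○○○○○
○○○○○○
○○○○○○
k=3  ○○○○○○
○○○○○○
○○●>○○
○○●●○○
○○○○○○
○○○○○○
○○○○○○
k=4  ○○○○○○
○○○○○○
○○●●○○
○○●v○○
○○○○○○
○○○○○○
○○○○○○
k=5  ○○○○○○
○○○○○○
○○●●○○
○○●○>○
○○○○○○
○○○○○○
○○○○○○
k=6  ○○○○○○
○○○○○○
○○●●○○
○○●○●○
○○○○v○
○○○○○○
○○○○○○
k=7  ○○○○○○
○○○○○○
○○●●○○
○○●○●○
○○○<●○
○○○○○○
○○○○○○
k=8  ○○○○○○
○○○○○○
○○●●○○
○○●^●○
○○○●●○
○○○○○○
○○○○○○
k=9  ○○○○○○
○○○○○○
○○●●○○
○○●●>○
○○○●●○
○○○○○○
○○○○○○
k=10  ○○○○○○
○○○○○○
○○●●^○
○○●●○○
○○○●●○
○○○○○○
○○○○○○
k=11  ○○○○○○
○○○○○○
○○●●●>
○○●●○○
○○○●●○
○○○○○○
○○○○○○
k=12  ○○○○○○
○○○○○○
○○●●●●
○○●●○v
○○○●●○
○○○○○○
○○○○○○
k=13  ○○○○○○
○○○○○○
○○●●●●
○○●●<●
○○○●●○
○○○○○○
○○○○○○
k=14  ○○○○○○
○○○○○○
○○●●^●
○○●●●●
○○○●●○
○○○○○○
○○○○○○
k=15  ○○○○○○
○○○○○○
○○●<○●
○○●●●●
○○○●●○
○○○○○○
○○○○○○
k=16  ○○○○○○
○○○○○○
○○●○○●
○○●v●●
○○○●●○
○○○○○○
○○○○○○
k=17  ○○○○○○
○○○○○○
○○●○○●
○○●○>●
○○○●●○
○○○○○○
○○○○○○
k=18  ○○○○○○
○○○○○○
○○●○^●
○○●○○●
○○○●●○
○○○○○○
○○○○○○
k=19  ○○○○○○
○○○○○○
○○●○●>
○○●○○●
○○○●●○
○○○○○○
○○○○○○
k=20  ○○○○○○
○○○○○^
○○●○●○
○○●○○●
○○○●●○
○○○○○○
○○○○○○
k=21  ○○○○○○
>○○○○●
○○●○●○
○○●○○●
○○○●●○
○○○○○○
○○○○○○
k=22  ○○○○○○
●○○○○●
v○●○●○
○○●○○●
○○○●●○
○○○○○○
○○○○○○
k=23  ○○○○○○
●○○○○●
●○●○●<
○○●○○●
○○○●●○
○○○○○○
○○○○○○
k=24  ○○○○○○
●○○○○^
●○●○●●
○○●○○●
○○○●●○
○○○○○○
○○○○○○
k=25  ○○○○○○
●○○○<○
●○●○●●
○○●○○●
○○○●●○
○○○○○○
○○○○○○
k=26  ○○○○^○
●○○○●○
●○●○●●
○○●○○●
○○○●●○
○○○○○○
○○○○○○
k=27  ○○○○●>
●○○○●○
●○●○●●
○○●○○●
○○○●●○
○○○○○○
○○○○○○
k=28  ○○○○●●
●○○○●v
●○●○●●
○○●○○●
○○○●●○
○○○○○○
○○○○○○
k=29  ○○○○●●
●○○○<●
●○●○●●
○○●○○●
○○○●●○
○○○○○○
○○○○○○
k=30  ○○○○●●
●○○○○●
●○●○v●
○○●○○●
○○○●●○
○○○○○○
○○○○○○
k=31  ○○○○●●
●○○○○●
●○●○○>
○○●○○●
○○○●●○
○○○○○○
○○○○○○
k=32  ○○○○●●
●○○○○^
●○●○○○
○○●○○●
○○○●●○
○○○○○○
○○○○○○
k=33  ○○○○●●
●○○○<○
●○●○○○
○○●○○●
○○○●●○
○○○○○○
○○○○○○
k=34  ○○○○^●
●○○○●○
●○●○○○
○○●○○●
○○○●●○
○○○○○○
○○○○○○
k=35  ○○○<○●
●○○○●○
●○●○○○
○○●○○●
○○○●●○
○○○○○○
○○○○○○
k=36  ○○○●○●
●○○○●○
●○●○○○
○○●○○●
○○○●●○
○○○○○○
○○○^○○
k=37  ○○○●○●
●○○○●○
●○●○○○
○○●○○●
○○○●●○
○○○○○○
○○○●>○
k=38  ○○○●v●
●○○○●○
●○●○○○
○○●○○●
○○○●●○
○○○○○○
○○○●●○
k=39  ○○○<●●
●○○○●○
●○●○○○
○○●○○●
○○○●●○
○○○○○○
○○○●●○
k=40  ○○○○●●
●○○v●○
●○●○○○
○○●○○●
○○○●●○
○○○○○○
○○○●●○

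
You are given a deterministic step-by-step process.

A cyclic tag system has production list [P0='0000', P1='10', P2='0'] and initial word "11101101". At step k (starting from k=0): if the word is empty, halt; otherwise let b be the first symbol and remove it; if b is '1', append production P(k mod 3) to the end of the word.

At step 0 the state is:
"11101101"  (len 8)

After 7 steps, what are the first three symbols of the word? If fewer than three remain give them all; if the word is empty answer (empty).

100

step 0: "11101101"  (len 8)
step 1: "11011010000"  (len 11)
step 2: "101101000010"  (len 12)
step 3: "011010000100"  (len 12)
step 4: "11010000100"  (len 11)
step 5: "101000010010"  (len 12)
step 6: "010000100100"  (len 12)
step 7: "10000100100"  (len 11)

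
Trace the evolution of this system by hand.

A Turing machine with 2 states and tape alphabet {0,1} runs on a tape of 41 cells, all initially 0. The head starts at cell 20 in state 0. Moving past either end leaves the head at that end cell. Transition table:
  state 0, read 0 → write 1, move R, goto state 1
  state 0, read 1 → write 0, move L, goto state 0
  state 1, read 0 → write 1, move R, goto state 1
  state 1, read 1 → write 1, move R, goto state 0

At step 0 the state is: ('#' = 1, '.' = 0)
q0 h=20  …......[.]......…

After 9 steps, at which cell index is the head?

[0] q0 h=20  …......[.]......…
[1] q1 h=21  ….....#[.]......…
[2] q1 h=22  …....##[.]......…
[3] q1 h=23  …...###[.]......…
[4] q1 h=24  …..####[.]......…
[5] q1 h=25  ….#####[.]......…
[6] q1 h=26  …######[.]......…
[7] q1 h=27  …######[.]......…
[8] q1 h=28  …######[.]......…
[9] q1 h=29  …######[.]......…

29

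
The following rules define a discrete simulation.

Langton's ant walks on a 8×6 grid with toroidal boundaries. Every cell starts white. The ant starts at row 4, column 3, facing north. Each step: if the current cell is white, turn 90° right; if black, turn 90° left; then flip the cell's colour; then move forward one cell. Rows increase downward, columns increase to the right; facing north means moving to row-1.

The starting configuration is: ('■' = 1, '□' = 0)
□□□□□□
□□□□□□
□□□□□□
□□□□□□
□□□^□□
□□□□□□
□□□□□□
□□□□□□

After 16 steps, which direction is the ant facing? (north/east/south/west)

north

gen 0: □□□□□□
□□□□□□
□□□□□□
□□□□□□
□□□^□□
□□□□□□
□□□□□□
□□□□□□
gen 1: □□□□□□
□□□□□□
□□□□□□
□□□□□□
□□□■>□
□□□□□□
□□□□□□
□□□□□□
gen 2: □□□□□□
□□□□□□
□□□□□□
□□□□□□
□□□■■□
□□□□v□
□□□□□□
□□□□□□
gen 3: □□□□□□
□□□□□□
□□□□□□
□□□□□□
□□□■■□
□□□<■□
□□□□□□
□□□□□□
gen 4: □□□□□□
□□□□□□
□□□□□□
□□□□□□
□□□^■□
□□□■■□
□□□□□□
□□□□□□
gen 5: □□□□□□
□□□□□□
□□□□□□
□□□□□□
□□<□■□
□□□■■□
□□□□□□
□□□□□□
gen 6: □□□□□□
□□□□□□
□□□□□□
□□^□□□
□□■□■□
□□□■■□
□□□□□□
□□□□□□
gen 7: □□□□□□
□□□□□□
□□□□□□
□□■>□□
□□■□■□
□□□■■□
□□□□□□
□□□□□□
gen 8: □□□□□□
□□□□□□
□□□□□□
□□■■□□
□□■v■□
□□□■■□
□□□□□□
□□□□□□
gen 9: □□□□□□
□□□□□□
□□□□□□
□□■■□□
□□<■■□
□□□■■□
□□□□□□
□□□□□□
gen 10: □□□□□□
□□□□□□
□□□□□□
□□■■□□
□□□■■□
□□v■■□
□□□□□□
□□□□□□
gen 11: □□□□□□
□□□□□□
□□□□□□
□□■■□□
□□□■■□
□<■■■□
□□□□□□
□□□□□□
gen 12: □□□□□□
□□□□□□
□□□□□□
□□■■□□
□^□■■□
□■■■■□
□□□□□□
□□□□□□
gen 13: □□□□□□
□□□□□□
□□□□□□
□□■■□□
□■>■■□
□■■■■□
□□□□□□
□□□□□□
gen 14: □□□□□□
□□□□□□
□□□□□□
□□■■□□
□■■■■□
□■v■■□
□□□□□□
□□□□□□
gen 15: □□□□□□
□□□□□□
□□□□□□
□□■■□□
□■■■■□
□■□>■□
□□□□□□
□□□□□□
gen 16: □□□□□□
□□□□□□
□□□□□□
□□■■□□
□■■^■□
□■□□■□
□□□□□□
□□□□□□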